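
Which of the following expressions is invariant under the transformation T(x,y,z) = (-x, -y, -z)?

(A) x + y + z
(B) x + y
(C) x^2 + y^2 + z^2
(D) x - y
C

Apply T(x,y,z) = (-x, -y, -z) to each option, i.e. replace (x, y, z) by the transformed coordinates.
Substitute the transformed coordinates into each option and compare with the original:
(A) x + y + z  ->  (-x) + (-y) + (-z) = -x - y - z   [differs from x + y + z: not invariant]
(B) x + y  ->  (-x) + (-y) = -x - y   [differs from x + y: not invariant]
(C) x^2 + y^2 + z^2  ->  (-x)^2 + (-y)^2 + (-z)^2 = x^2 + y^2 + z^2   [equals x^2 + y^2 + z^2: invariant]
(D) x - y  ->  (-x) - (-y) = -x + y   [differs from x - y: not invariant]

Only option (C), x^2 + y^2 + z^2, is unchanged by the transformation.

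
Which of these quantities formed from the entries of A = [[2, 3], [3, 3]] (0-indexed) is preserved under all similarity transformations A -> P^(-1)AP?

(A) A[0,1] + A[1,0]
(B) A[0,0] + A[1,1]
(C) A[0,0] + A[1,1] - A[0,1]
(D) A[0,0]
B

A[0,0] + A[1,1] is the trace of A. By the cyclic property of the trace, tr(P^(-1)AP) = tr(APP^(-1)) = tr(A), so it is the same for every matrix similar to A.

The other combinations are not similarity invariants. For example, take P = [[1, -1], [0, 1]] (det P = 1), so P^(-1) = [[1, 1], [0, 1]] and
B = P^(-1)AP = [[5, 1], [3, 0]].
Evaluating each option on A and on B:
(A) A[0,1] + A[1,0]: 6 for A, 4 for B -> changes
(B) A[0,0] + A[1,1]: 5 for A, 5 for B -> unchanged
(C) A[0,0] + A[1,1] - A[0,1]: 2 for A, 4 for B -> changes
(D) A[0,0]: 2 for A, 5 for B -> changes

Only (B) A[0,0] + A[1,1] = 5 survives (and it does so for every P, not just this one), so it is the invariant.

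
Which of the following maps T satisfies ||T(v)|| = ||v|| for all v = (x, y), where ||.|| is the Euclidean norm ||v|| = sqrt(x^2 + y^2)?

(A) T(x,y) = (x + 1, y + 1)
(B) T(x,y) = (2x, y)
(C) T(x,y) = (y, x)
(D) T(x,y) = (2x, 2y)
C

A transformation preserves a norm if ||T(v)|| = ||v|| for every v; a single vector where the norm changes rules an option out.

(A) T(x,y) = (x + 1, y + 1): v = (1, 0) has norm sqrt((1)^2 + (0)^2) = 1, but T(v) = (2, 1) has norm sqrt(5) -- not preserved.
(B) T(x,y) = (2x, y): v = (1, 0) has norm sqrt((1)^2 + (0)^2) = 1, but T(v) = (2, 0) has norm 2 -- not preserved.
(C) T(x,y) = (y, x): preserves the norm -- it is an orthogonal map (a rotation/reflection), and (y)^2 + (x)^2 simplifies to x^2 + y^2.
(D) T(x,y) = (2x, 2y): v = (1, 0) has norm sqrt((1)^2 + (0)^2) = 1, but T(v) = (2, 0) has norm 2 -- not preserved.

Therefore the answer is (C).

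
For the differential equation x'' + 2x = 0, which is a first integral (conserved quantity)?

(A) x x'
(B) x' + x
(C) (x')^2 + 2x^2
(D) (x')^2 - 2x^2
C

A first integral I satisfies dI/dt = 0 along every solution. Differentiate each option and use the equation of motion:
(A) d/dt[x x'] = (x')^2 + x x'' = (x')^2 - 2x^2, not identically 0
(B) d/dt[x' + x] = x'' + x' = -2x + x', not identically 0
(C) d/dt[(x')^2 + 2x^2] = 2x'x'' + 4x x' = 2x'(-2x) + 4x x' = 0
(D) d/dt[(x')^2 - 2x^2] = 2x'x'' - 4x x' = -8x x', not identically 0

Only (C) has zero time-derivative. So the energy-like quantity (x')^2 + 2x^2 is the first integral.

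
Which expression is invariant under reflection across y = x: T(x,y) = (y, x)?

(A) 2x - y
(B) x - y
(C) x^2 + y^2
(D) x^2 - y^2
C

The map is reflection across y = x: T(x,y) = (y, x).
Substitute the transformed coordinates into each option and compare with the original:
(A) 2x - y  ->  2(y) - (x) = -x + 2y   [differs from 2x - y: not invariant]
(B) x - y  ->  (y) - (x) = -x + y   [differs from x - y: not invariant]
(C) x^2 + y^2  ->  (y)^2 + (x)^2 = x^2 + y^2   [equals x^2 + y^2: invariant]
(D) x^2 - y^2  ->  (y)^2 - (x)^2 = -x^2 + y^2   [differs from x^2 - y^2: not invariant]

Only option (C), x^2 + y^2, is unchanged by the transformation.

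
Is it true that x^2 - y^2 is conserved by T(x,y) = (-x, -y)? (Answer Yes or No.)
Yes

Substitute T(x,y) = (-x, -y) into the expression and compare with the original.

Original: x^2 - y^2
After applying T: (-x)^2 - (-y)^2 = x^2 - y^2

This is identical to the original x^2 - y^2, so the expression is invariant.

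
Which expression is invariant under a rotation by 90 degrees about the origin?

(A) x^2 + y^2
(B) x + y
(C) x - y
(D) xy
A

A rotation by 90 degrees sends (x, y) to (-y, x).
Substitute the transformed coordinates into each option and compare with the original:
(A) x^2 + y^2  ->  (-y)^2 + (x)^2 = x^2 + y^2   [equals x^2 + y^2: invariant]
(B) x + y  ->  (-y) + (x) = x - y   [differs from x + y: not invariant]
(C) x - y  ->  (-y) - (x) = -x - y   [differs from x - y: not invariant]
(D) xy  ->  (-y)(x) = -xy   [differs from xy: not invariant]

Only option (A), x^2 + y^2, is unchanged by the transformation.
Geometrically, x^2 + y^2 is the squared distance from the origin, which every rotation about the origin preserves.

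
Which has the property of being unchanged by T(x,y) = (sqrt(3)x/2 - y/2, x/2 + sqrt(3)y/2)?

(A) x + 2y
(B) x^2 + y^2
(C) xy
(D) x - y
B

An expression E(x,y) is invariant under T if E(T(x,y)) = E(x,y). Here T(x,y) = (sqrt(3)x/2 - y/2, x/2 + sqrt(3)y/2).
Substitute the transformed coordinates into each option and compare with the original:
(A) x + 2y  ->  (sqrt(3)x/2 - y/2) + 2(x/2 + sqrt(3)y/2) = sqrt(3)x/2 + x - y/2 + sqrt(3)y   [differs from x + 2y: not invariant]
(B) x^2 + y^2  ->  (sqrt(3)x/2 - y/2)^2 + (x/2 + sqrt(3)y/2)^2 = x^2 + y^2   [equals x^2 + y^2: invariant]
(C) xy  ->  (sqrt(3)x/2 - y/2)(x/2 + sqrt(3)y/2) = sqrt(3)x^2/4 + xy/2 - sqrt(3)y^2/4   [differs from xy: not invariant]
(D) x - y  ->  (sqrt(3)x/2 - y/2) - (x/2 + sqrt(3)y/2) = -x/2 + sqrt(3)x/2 - sqrt(3)y/2 - y/2   [differs from x - y: not invariant]

Only option (B), x^2 + y^2, is unchanged by the transformation.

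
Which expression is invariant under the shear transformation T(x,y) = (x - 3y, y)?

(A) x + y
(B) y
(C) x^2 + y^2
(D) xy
B

Under the shear T(x,y) = (x - 3y, y):
Substitute the transformed coordinates into each option and compare with the original:
(A) x + y  ->  (x - 3y) + (y) = x - 2y   [differs from x + y: not invariant]
(B) y  ->  (y) = y   [equals y: invariant]
(C) x^2 + y^2  ->  (x - 3y)^2 + (y)^2 = x^2 - 6xy + 10y^2   [differs from x^2 + y^2: not invariant]
(D) xy  ->  (x - 3y)(y) = xy - 3y^2   [differs from xy: not invariant]

Only option (B), y, is unchanged by the transformation.
A horizontal shear moves points parallel to the x-axis, so the y-coordinate (and any function of y alone) is unchanged.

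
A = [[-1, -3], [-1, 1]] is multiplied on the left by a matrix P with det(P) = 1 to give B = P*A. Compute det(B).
-4

By the multiplicative property of determinants, det(B) = det(P*A) = det(P) * det(A) = det(A),
so the determinant is invariant under multiplication by any determinant-1 matrix; we just need det(A).

det(A) = (-1)(1) - (-3)(-1) = -1 - 3 = -4

Therefore det(B) = 1 * (-4) = -4.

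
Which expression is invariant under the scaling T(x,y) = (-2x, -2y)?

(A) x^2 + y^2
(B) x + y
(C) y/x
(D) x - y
C

Under the uniform scaling T(x,y) = (-2x, -2y):
Substitute the transformed coordinates into each option and compare with the original:
(A) x^2 + y^2  ->  (-2x)^2 + (-2y)^2 = 4x^2 + 4y^2   [differs from x^2 + y^2: not invariant]
(B) x + y  ->  (-2x) + (-2y) = -2x - 2y   [differs from x + y: not invariant]
(C) y/x  ->  (-2y)/(-2x) = y/x   [equals y/x: invariant]
(D) x - y  ->  (-2x) - (-2y) = -2x + 2y   [differs from x - y: not invariant]

Only option (C), y/x, is unchanged by the transformation.
The common factor -2 cancels in a ratio of coordinates, while sums, products and sums of squares pick up factors of -2 or 4.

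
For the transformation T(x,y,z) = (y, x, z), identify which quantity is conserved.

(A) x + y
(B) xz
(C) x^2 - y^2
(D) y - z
A

Apply T(x,y,z) = (y, x, z) to each option, i.e. replace (x, y, z) by the transformed coordinates.
Substitute the transformed coordinates into each option and compare with the original:
(A) x + y  ->  (y) + (x) = x + y   [equals x + y: invariant]
(B) xz  ->  (y)(z) = yz   [differs from xz: not invariant]
(C) x^2 - y^2  ->  (y)^2 - (x)^2 = -x^2 + y^2   [differs from x^2 - y^2: not invariant]
(D) y - z  ->  (x) - (z) = x - z   [differs from y - z: not invariant]

Only option (A), x + y, is unchanged by the transformation.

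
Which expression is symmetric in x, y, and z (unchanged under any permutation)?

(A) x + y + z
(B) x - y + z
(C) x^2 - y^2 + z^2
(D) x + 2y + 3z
A

A symmetric expression is unchanged when the variables are permuted; here the transformation to test is the swap (x, y) -> (y, x).
A symmetric expression must survive every permutation; the single swap x <-> y already eliminates the distractors, and the keyed expression is also unchanged by x <-> z and y <-> z (each variable enters it in exactly the same way).
Substitute the transformed coordinates into each option and compare with the original:
(A) x + y + z  ->  (y) + (x) + z = x + y + z   [equals x + y + z: invariant]
(B) x - y + z  ->  (y) - (x) + z = -x + y + z   [differs from x - y + z: not invariant]
(C) x^2 - y^2 + z^2  ->  (y)^2 - (x)^2 + z^2 = -x^2 + y^2 + z^2   [differs from x^2 - y^2 + z^2: not invariant]
(D) x + 2y + 3z  ->  (y) + 2(x) + 3z = 2x + y + 3z   [differs from x + 2y + 3z: not invariant]

Only option (A), x + y + z, is unchanged by the transformation.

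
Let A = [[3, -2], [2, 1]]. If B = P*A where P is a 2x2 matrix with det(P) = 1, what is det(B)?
7

By the multiplicative property of determinants, det(B) = det(P*A) = det(P) * det(A) = det(A),
so the determinant is invariant under multiplication by any determinant-1 matrix; we just need det(A).

det(A) = (3)(1) - (-2)(2) = 3 - (-4) = 7

Therefore det(B) = 1 * 7 = 7.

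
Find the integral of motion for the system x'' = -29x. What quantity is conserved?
E = (x')^2 + 29x^2

Multiply the equation by x':
x' * x'' = -29x * x'
The left side is d/dt[(x')^2/2] and the right side is d/dt[-29x^2/2], so
d/dt[(x')^2/2 + 29x^2/2] = 0, i.e. (x')^2/2 + 29x^2/2 = constant.
Multiplying by 2, the integral of motion is E = (x')^2 + 29x^2.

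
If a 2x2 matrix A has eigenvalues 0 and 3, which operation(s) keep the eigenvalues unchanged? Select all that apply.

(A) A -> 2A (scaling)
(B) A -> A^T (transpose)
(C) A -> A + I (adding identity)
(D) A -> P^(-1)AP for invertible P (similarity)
B and D

Eigenvalues are preserved by:
1. Similarity transformations: A -> P^(-1)AP (same characteristic polynomial)
2. Transpose: A^T has the same eigenvalues as A

Eigenvalues are NOT preserved by:
- Adding identity: eigenvalues become 0+1, 3+1
- Scaling: eigenvalues become 0, 6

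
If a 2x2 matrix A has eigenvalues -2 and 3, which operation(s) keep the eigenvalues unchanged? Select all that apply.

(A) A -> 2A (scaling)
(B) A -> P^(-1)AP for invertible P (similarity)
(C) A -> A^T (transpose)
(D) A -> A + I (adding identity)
B and C

Eigenvalues are preserved by:
1. Similarity transformations: A -> P^(-1)AP (same characteristic polynomial)
2. Transpose: A^T has the same eigenvalues as A

Eigenvalues are NOT preserved by:
- Adding identity: eigenvalues become -2+1, 3+1
- Scaling: eigenvalues become -4, 6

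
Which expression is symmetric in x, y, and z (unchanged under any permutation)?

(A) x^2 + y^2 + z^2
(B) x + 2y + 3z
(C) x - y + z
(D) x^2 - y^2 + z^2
A

A symmetric expression is unchanged when the variables are permuted; here the transformation to test is the swap (x, y) -> (y, x).
A symmetric expression must survive every permutation; the single swap x <-> y already eliminates the distractors, and the keyed expression is also unchanged by x <-> z and y <-> z (each variable enters it in exactly the same way).
Substitute the transformed coordinates into each option and compare with the original:
(A) x^2 + y^2 + z^2  ->  (y)^2 + (x)^2 + z^2 = x^2 + y^2 + z^2   [equals x^2 + y^2 + z^2: invariant]
(B) x + 2y + 3z  ->  (y) + 2(x) + 3z = 2x + y + 3z   [differs from x + 2y + 3z: not invariant]
(C) x - y + z  ->  (y) - (x) + z = -x + y + z   [differs from x - y + z: not invariant]
(D) x^2 - y^2 + z^2  ->  (y)^2 - (x)^2 + z^2 = -x^2 + y^2 + z^2   [differs from x^2 - y^2 + z^2: not invariant]

Only option (A), x^2 + y^2 + z^2, is unchanged by the transformation.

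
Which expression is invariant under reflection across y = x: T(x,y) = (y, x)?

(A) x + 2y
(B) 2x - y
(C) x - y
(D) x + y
D

The map is reflection across y = x: T(x,y) = (y, x).
Substitute the transformed coordinates into each option and compare with the original:
(A) x + 2y  ->  (y) + 2(x) = 2x + y   [differs from x + 2y: not invariant]
(B) 2x - y  ->  2(y) - (x) = -x + 2y   [differs from 2x - y: not invariant]
(C) x - y  ->  (y) - (x) = -x + y   [differs from x - y: not invariant]
(D) x + y  ->  (y) + (x) = x + y   [equals x + y: invariant]

Only option (D), x + y, is unchanged by the transformation.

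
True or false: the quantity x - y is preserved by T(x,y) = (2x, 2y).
False

Substitute T(x,y) = (2x, 2y) into the expression and compare with the original.

Original: x - y
After applying T: (2x) - (2y) = 2x - 2y

This differs from the original x - y (difference: x - y), so the expression is NOT invariant.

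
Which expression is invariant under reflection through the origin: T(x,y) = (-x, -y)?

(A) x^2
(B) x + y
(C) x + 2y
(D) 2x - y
A

The map is reflection through the origin: T(x,y) = (-x, -y).
Substitute the transformed coordinates into each option and compare with the original:
(A) x^2  ->  (-x)^2 = x^2   [equals x^2: invariant]
(B) x + y  ->  (-x) + (-y) = -x - y   [differs from x + y: not invariant]
(C) x + 2y  ->  (-x) + 2(-y) = -x - 2y   [differs from x + 2y: not invariant]
(D) 2x - y  ->  2(-x) - (-y) = -2x + y   [differs from 2x - y: not invariant]

Only option (A), x^2, is unchanged by the transformation.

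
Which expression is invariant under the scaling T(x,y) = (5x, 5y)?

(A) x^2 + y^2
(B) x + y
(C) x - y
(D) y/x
D

Under the uniform scaling T(x,y) = (5x, 5y):
Substitute the transformed coordinates into each option and compare with the original:
(A) x^2 + y^2  ->  (5x)^2 + (5y)^2 = 25x^2 + 25y^2   [differs from x^2 + y^2: not invariant]
(B) x + y  ->  (5x) + (5y) = 5x + 5y   [differs from x + y: not invariant]
(C) x - y  ->  (5x) - (5y) = 5x - 5y   [differs from x - y: not invariant]
(D) y/x  ->  (5y)/(5x) = y/x   [equals y/x: invariant]

Only option (D), y/x, is unchanged by the transformation.
The common factor 5 cancels in a ratio of coordinates, while sums, products and sums of squares pick up factors of 5 or 25.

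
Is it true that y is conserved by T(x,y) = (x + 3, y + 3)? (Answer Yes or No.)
No

Substitute T(x,y) = (x + 3, y + 3) into the expression and compare with the original.

Original: y
After applying T: (y + 3) = y + 3

This differs from the original y (difference: 3), so the expression is NOT invariant.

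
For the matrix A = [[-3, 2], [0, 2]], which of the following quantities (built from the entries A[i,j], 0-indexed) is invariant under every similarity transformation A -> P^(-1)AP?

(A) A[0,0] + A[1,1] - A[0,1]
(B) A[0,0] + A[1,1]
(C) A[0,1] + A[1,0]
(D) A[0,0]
B

A[0,0] + A[1,1] is the trace of A. By the cyclic property of the trace, tr(P^(-1)AP) = tr(APP^(-1)) = tr(A), so it is the same for every matrix similar to A.

The other combinations are not similarity invariants. For example, take P = [[2, 1], [1, 1]] (det P = 1), so P^(-1) = [[1, -1], [-1, 2]] and
B = P^(-1)AP = [[-6, -3], [8, 5]].
Evaluating each option on A and on B:
(A) A[0,0] + A[1,1] - A[0,1]: -3 for A, 2 for B -> changes
(B) A[0,0] + A[1,1]: -1 for A, -1 for B -> unchanged
(C) A[0,1] + A[1,0]: 2 for A, 5 for B -> changes
(D) A[0,0]: -3 for A, -6 for B -> changes

Only (B) A[0,0] + A[1,1] = -1 survives (and it does so for every P, not just this one), so it is the invariant.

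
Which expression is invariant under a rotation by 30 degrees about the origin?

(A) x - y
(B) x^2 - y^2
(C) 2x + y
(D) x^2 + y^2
D

A rotation by 30 degrees sends (x, y) to (sqrt(3)x/2 - y/2, x/2 + sqrt(3)y/2).
Substitute the transformed coordinates into each option and compare with the original:
(A) x - y  ->  (sqrt(3)x/2 - y/2) - (x/2 + sqrt(3)y/2) = -x/2 + sqrt(3)x/2 - sqrt(3)y/2 - y/2   [differs from x - y: not invariant]
(B) x^2 - y^2  ->  (sqrt(3)x/2 - y/2)^2 - (x/2 + sqrt(3)y/2)^2 = x^2/2 - sqrt(3)xy - y^2/2   [differs from x^2 - y^2: not invariant]
(C) 2x + y  ->  2(sqrt(3)x/2 - y/2) + (x/2 + sqrt(3)y/2) = x/2 + sqrt(3)x - y + sqrt(3)y/2   [differs from 2x + y: not invariant]
(D) x^2 + y^2  ->  (sqrt(3)x/2 - y/2)^2 + (x/2 + sqrt(3)y/2)^2 = x^2 + y^2   [equals x^2 + y^2: invariant]

Only option (D), x^2 + y^2, is unchanged by the transformation.
Geometrically, x^2 + y^2 is the squared distance from the origin, which every rotation about the origin preserves.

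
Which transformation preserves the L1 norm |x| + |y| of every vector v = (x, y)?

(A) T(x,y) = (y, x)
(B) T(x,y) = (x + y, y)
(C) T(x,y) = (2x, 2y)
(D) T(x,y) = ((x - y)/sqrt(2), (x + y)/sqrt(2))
A

A transformation preserves a norm if ||T(v)|| = ||v|| for every v; a single vector where the norm changes rules an option out.

(A) T(x,y) = (y, x): preserves the norm -- it only permutes the coordinates and/or flips signs, which leaves |x| + |y| unchanged.
(B) T(x,y) = (x + y, y): v = (0, 1) has norm |0| + |1| = 1, but T(v) = (1, 1) has norm 2 -- not preserved.
(C) T(x,y) = (2x, 2y): v = (1, 0) has norm |1| + |0| = 1, but T(v) = (2, 0) has norm 2 -- not preserved.
(D) T(x,y) = ((x - y)/sqrt(2), (x + y)/sqrt(2)): v = (1, 0) has norm |1| + |0| = 1, but T(v) = (sqrt(2)/2, sqrt(2)/2) has norm sqrt(2) -- not preserved.

Therefore the answer is (A).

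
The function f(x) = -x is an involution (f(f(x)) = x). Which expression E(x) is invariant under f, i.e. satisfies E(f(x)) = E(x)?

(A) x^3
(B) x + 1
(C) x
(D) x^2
D

Replace x by f(x) = -x in each option and simplify. As a quick numerical cross-check, also compare E(4) with E(f(4)) = E(-4).

(A) x^3  ->  (-x)^3 = -x^3; check: E(4) = 64 but E(-4) = -64.   [not invariant]
(B) x + 1  ->  (-x) + 1 = 1 - x; check: E(4) = 5 but E(-4) = -3.   [not invariant]
(C) x  ->  (-x) = -x; check: E(4) = 4 but E(-4) = -4.   [not invariant]
(D) x^2  ->  (-x)^2, which simplifies back to x^2; check: E(4) = 16, E(-4) = 16.   [invariant]

Only (D) is unchanged. E is symmetric under swapping x with f(x) = -x, which is exactly what an involution does.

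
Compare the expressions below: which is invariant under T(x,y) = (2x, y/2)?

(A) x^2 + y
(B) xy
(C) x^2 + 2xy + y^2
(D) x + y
B

An expression E(x,y) is invariant under T if E(T(x,y)) = E(x,y). Here T(x,y) = (2x, y/2).
Substitute the transformed coordinates into each option and compare with the original:
(A) x^2 + y  ->  (2x)^2 + (y/2) = 4x^2 + y/2   [differs from x^2 + y: not invariant]
(B) xy  ->  (2x)(y/2) = xy   [equals xy: invariant]
(C) x^2 + 2xy + y^2  ->  (2x)^2 + 2(2x)(y/2) + (y/2)^2 = 4x^2 + 2xy + y^2/4   [differs from x^2 + 2xy + y^2: not invariant]
(D) x + y  ->  (2x) + (y/2) = 2x + y/2   [differs from x + y: not invariant]

Only option (B), xy, is unchanged by the transformation.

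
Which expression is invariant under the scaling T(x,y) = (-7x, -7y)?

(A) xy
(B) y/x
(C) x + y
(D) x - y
B

Under the uniform scaling T(x,y) = (-7x, -7y):
Substitute the transformed coordinates into each option and compare with the original:
(A) xy  ->  (-7x)(-7y) = 49xy   [differs from xy: not invariant]
(B) y/x  ->  (-7y)/(-7x) = y/x   [equals y/x: invariant]
(C) x + y  ->  (-7x) + (-7y) = -7x - 7y   [differs from x + y: not invariant]
(D) x - y  ->  (-7x) - (-7y) = -7x + 7y   [differs from x - y: not invariant]

Only option (B), y/x, is unchanged by the transformation.
The common factor -7 cancels in a ratio of coordinates, while sums, products and sums of squares pick up factors of -7 or 49.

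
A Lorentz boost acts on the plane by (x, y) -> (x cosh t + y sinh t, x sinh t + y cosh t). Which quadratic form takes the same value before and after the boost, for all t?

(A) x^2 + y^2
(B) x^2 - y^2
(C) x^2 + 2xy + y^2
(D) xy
B

Write x' = x cosh t + y sinh t, y' = x sinh t + y cosh t and substitute into each option:
(A) x^2 + y^2: (x cosh t + y sinh t)^2 + (x sinh t + y cosh t)^2 = (x^2 + y^2)(cosh^2 t + sinh^2 t) + 4xy sinh t cosh t = (x^2 + y^2) cosh 2t + 2xy sinh 2t   [not invariant for t != 0]
(B) x^2 - y^2: (x cosh t + y sinh t)^2 - (x sinh t + y cosh t)^2 = x^2(cosh^2 t - sinh^2 t) + 2xy(cosh t sinh t - sinh t cosh t) + y^2(sinh^2 t - cosh^2 t) = x^2 - y^2   [invariant, using cosh^2 t - sinh^2 t = 1]
(C) x^2 + 2xy + y^2: (x' + y')^2 with x' + y' = (x + y)(cosh t + sinh t) = (x + y)e^t, so it becomes (x + y)^2 e^(2t)   [not invariant for t != 0]
(D) xy: (x cosh t + y sinh t)(x sinh t + y cosh t) = xy(cosh^2 t + sinh^2 t) + (x^2 + y^2) sinh t cosh t = xy cosh 2t + (x^2 + y^2)(sinh 2t)/2   [not invariant for t != 0]

Only (B) x^2 - y^2 is unchanged; it is the Minkowski form preserved by Lorentz boosts, just as x^2 + y^2 is preserved by ordinary rotations.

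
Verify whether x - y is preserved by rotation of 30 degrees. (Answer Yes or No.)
No

Applying rotation by 30 degrees: x' = x*cos(30 degrees) - y*sin(30 degrees) = sqrt(3)x/2 - y/2, y' = x*sin(30 degrees) + y*cos(30 degrees) = x/2 + sqrt(3)y/2

Substituting into x - y:
(sqrt(3)x/2 - y/2) - (x/2 + sqrt(3)y/2)
= -x/2 + sqrt(3)x/2 - sqrt(3)y/2 - y/2

This differs from the original expression x - y, so it is NOT invariant.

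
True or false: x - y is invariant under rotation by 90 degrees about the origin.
False

Applying rotation by 90 degrees: x' = x*cos(90 degrees) - y*sin(90 degrees) = -y, y' = x*sin(90 degrees) + y*cos(90 degrees) = x

Substituting into x - y:
(-y) - (x)
= -x - y

This differs from the original expression x - y, so it is NOT invariant.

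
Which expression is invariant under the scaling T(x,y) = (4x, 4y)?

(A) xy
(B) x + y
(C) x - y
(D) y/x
D

Under the uniform scaling T(x,y) = (4x, 4y):
Substitute the transformed coordinates into each option and compare with the original:
(A) xy  ->  (4x)(4y) = 16xy   [differs from xy: not invariant]
(B) x + y  ->  (4x) + (4y) = 4x + 4y   [differs from x + y: not invariant]
(C) x - y  ->  (4x) - (4y) = 4x - 4y   [differs from x - y: not invariant]
(D) y/x  ->  (4y)/(4x) = y/x   [equals y/x: invariant]

Only option (D), y/x, is unchanged by the transformation.
The common factor 4 cancels in a ratio of coordinates, while sums, products and sums of squares pick up factors of 4 or 16.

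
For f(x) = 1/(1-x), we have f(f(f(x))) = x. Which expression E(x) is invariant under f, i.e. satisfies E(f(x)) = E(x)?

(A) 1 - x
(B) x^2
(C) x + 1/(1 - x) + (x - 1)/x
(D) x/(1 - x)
C

Replace x by f(x) = 1/(1 - x) in each option and simplify. As a quick numerical cross-check, also compare E(5) with E(f(5)) = E(-1/4).

(A) 1 - x  ->  1 - (1/(1 - x)) = x/(x - 1); check: E(5) = -4 but E(-1/4) = 5/4.   [not invariant]
(B) x^2  ->  (1/(1 - x))^2 = (x - 1)^(-2); check: E(5) = 25 but E(-1/4) = 1/16.   [not invariant]
(C) x + 1/(1 - x) + (x - 1)/x  ->  (1/(1 - x)) + 1/(1 - (1/(1 - x))) + ((1/(1 - x)) - 1)/(1/(1 - x)), which simplifies back to x + 1/(1 - x) + (x - 1)/x; check: E(5) = 111/20, E(-1/4) = 111/20.   [invariant]
(D) x/(1 - x)  ->  (1/(1 - x))/(1 - (1/(1 - x))) = -1/x; check: E(5) = -5/4 but E(-1/4) = -1/5.   [not invariant]

Only (C) is unchanged. Indeed f(f(x)) = 1/(1 - 1/(1-x)) = (1-x)/(-x) = (x-1)/x, so E(x) = x + f(x) + f(f(x)) is the sum over the whole 3-cycle; applying f just permutes the three terms cyclically (x -> f(x) -> f(f(x)) -> x), leaving the sum unchanged.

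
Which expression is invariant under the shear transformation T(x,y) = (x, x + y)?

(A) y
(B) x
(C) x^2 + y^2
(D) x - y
B

Under the shear T(x,y) = (x, x + y):
Substitute the transformed coordinates into each option and compare with the original:
(A) y  ->  (x + y) = x + y   [differs from y: not invariant]
(B) x  ->  (x) = x   [equals x: invariant]
(C) x^2 + y^2  ->  (x)^2 + (x + y)^2 = 2x^2 + 2xy + y^2   [differs from x^2 + y^2: not invariant]
(D) x - y  ->  (x) - (x + y) = -y   [differs from x - y: not invariant]

Only option (B), x, is unchanged by the transformation.
A vertical shear moves points parallel to the y-axis, so the x-coordinate (and any function of x alone) is unchanged.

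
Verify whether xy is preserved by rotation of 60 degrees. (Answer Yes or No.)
No

Applying rotation by 60 degrees: x' = x*cos(60 degrees) - y*sin(60 degrees) = x/2 - sqrt(3)y/2, y' = x*sin(60 degrees) + y*cos(60 degrees) = sqrt(3)x/2 + y/2

Substituting into xy:
(x/2 - sqrt(3)y/2)(sqrt(3)x/2 + y/2)
= sqrt(3)x^2/4 - xy/2 - sqrt(3)y^2/4

This differs from the original expression xy, so it is NOT invariant.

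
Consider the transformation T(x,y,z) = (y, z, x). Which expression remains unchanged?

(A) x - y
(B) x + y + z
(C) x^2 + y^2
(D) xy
B

Apply T(x,y,z) = (y, z, x) to each option, i.e. replace (x, y, z) by the transformed coordinates.
Substitute the transformed coordinates into each option and compare with the original:
(A) x - y  ->  (y) - (z) = y - z   [differs from x - y: not invariant]
(B) x + y + z  ->  (y) + (z) + (x) = x + y + z   [equals x + y + z: invariant]
(C) x^2 + y^2  ->  (y)^2 + (z)^2 = y^2 + z^2   [differs from x^2 + y^2: not invariant]
(D) xy  ->  (y)(z) = yz   [differs from xy: not invariant]

Only option (B), x + y + z, is unchanged by the transformation.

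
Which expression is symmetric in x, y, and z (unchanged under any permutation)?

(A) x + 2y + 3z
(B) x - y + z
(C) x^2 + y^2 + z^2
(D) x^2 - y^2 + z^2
C

A symmetric expression is unchanged when the variables are permuted; here the transformation to test is the swap (x, y) -> (y, x).
A symmetric expression must survive every permutation; the single swap x <-> y already eliminates the distractors, and the keyed expression is also unchanged by x <-> z and y <-> z (each variable enters it in exactly the same way).
Substitute the transformed coordinates into each option and compare with the original:
(A) x + 2y + 3z  ->  (y) + 2(x) + 3z = 2x + y + 3z   [differs from x + 2y + 3z: not invariant]
(B) x - y + z  ->  (y) - (x) + z = -x + y + z   [differs from x - y + z: not invariant]
(C) x^2 + y^2 + z^2  ->  (y)^2 + (x)^2 + z^2 = x^2 + y^2 + z^2   [equals x^2 + y^2 + z^2: invariant]
(D) x^2 - y^2 + z^2  ->  (y)^2 - (x)^2 + z^2 = -x^2 + y^2 + z^2   [differs from x^2 - y^2 + z^2: not invariant]

Only option (C), x^2 + y^2 + z^2, is unchanged by the transformation.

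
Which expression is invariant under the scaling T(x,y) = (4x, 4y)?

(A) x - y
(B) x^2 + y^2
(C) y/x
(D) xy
C

Under the uniform scaling T(x,y) = (4x, 4y):
Substitute the transformed coordinates into each option and compare with the original:
(A) x - y  ->  (4x) - (4y) = 4x - 4y   [differs from x - y: not invariant]
(B) x^2 + y^2  ->  (4x)^2 + (4y)^2 = 16x^2 + 16y^2   [differs from x^2 + y^2: not invariant]
(C) y/x  ->  (4y)/(4x) = y/x   [equals y/x: invariant]
(D) xy  ->  (4x)(4y) = 16xy   [differs from xy: not invariant]

Only option (C), y/x, is unchanged by the transformation.
The common factor 4 cancels in a ratio of coordinates, while sums, products and sums of squares pick up factors of 4 or 16.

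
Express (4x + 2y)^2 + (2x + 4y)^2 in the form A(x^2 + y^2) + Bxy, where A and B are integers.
20(x^2 + y^2) + 32xy

Expanding: (4x + 2y)^2 = 16x^2 + 16xy + 4y^2
(2x + 4y)^2 = 4x^2 + 16xy + 16y^2
Sum = (16+4)(x^2+y^2) + 32xy = 20(x^2 + y^2) + 32xy
This is symmetric in x and y.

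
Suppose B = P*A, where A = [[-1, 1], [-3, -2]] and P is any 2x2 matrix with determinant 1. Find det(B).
5

By the multiplicative property of determinants, det(B) = det(P*A) = det(P) * det(A) = det(A),
so the determinant is invariant under multiplication by any determinant-1 matrix; we just need det(A).

det(A) = (-1)(-2) - (1)(-3) = 2 - (-3) = 5

Therefore det(B) = 1 * 5 = 5.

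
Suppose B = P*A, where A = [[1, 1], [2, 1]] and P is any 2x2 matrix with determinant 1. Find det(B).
-1

By the multiplicative property of determinants, det(B) = det(P*A) = det(P) * det(A) = det(A),
so the determinant is invariant under multiplication by any determinant-1 matrix; we just need det(A).

det(A) = (1)(1) - (1)(2) = 1 - 2 = -1

Therefore det(B) = 1 * (-1) = -1.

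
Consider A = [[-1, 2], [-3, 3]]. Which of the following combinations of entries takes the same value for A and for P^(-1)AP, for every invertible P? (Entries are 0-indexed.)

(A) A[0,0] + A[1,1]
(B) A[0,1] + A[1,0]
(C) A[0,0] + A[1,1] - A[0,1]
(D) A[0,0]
A

A[0,0] + A[1,1] is the trace of A. By the cyclic property of the trace, tr(P^(-1)AP) = tr(APP^(-1)) = tr(A), so it is the same for every matrix similar to A.

The other combinations are not similarity invariants. For example, take P = [[1, 1], [0, 1]] (det P = 1), so P^(-1) = [[1, -1], [0, 1]] and
B = P^(-1)AP = [[2, 1], [-3, 0]].
Evaluating each option on A and on B:
(A) A[0,0] + A[1,1]: 2 for A, 2 for B -> unchanged
(B) A[0,1] + A[1,0]: -1 for A, -2 for B -> changes
(C) A[0,0] + A[1,1] - A[0,1]: 0 for A, 1 for B -> changes
(D) A[0,0]: -1 for A, 2 for B -> changes

Only (A) A[0,0] + A[1,1] = 2 survives (and it does so for every P, not just this one), so it is the invariant.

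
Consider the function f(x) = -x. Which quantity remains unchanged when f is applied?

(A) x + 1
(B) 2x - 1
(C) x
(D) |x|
D

For f(x) = -x:
Applying f replaces x by -x. Since |-x| = |x|, the absolute value is unchanged by f, whereas x -> -x, 2x - 1 -> -2x - 1 and x + 1 -> -x + 1 all change.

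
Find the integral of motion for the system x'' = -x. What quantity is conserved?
E = (x')^2 + x^2

Multiply the equation by x':
x' * x'' = -x * x'
The left side is d/dt[(x')^2/2] and the right side is d/dt[-x^2/2], so
d/dt[(x')^2/2 + x^2/2] = 0, i.e. (x')^2/2 + x^2/2 = constant.
Multiplying by 2, the integral of motion is E = (x')^2 + x^2.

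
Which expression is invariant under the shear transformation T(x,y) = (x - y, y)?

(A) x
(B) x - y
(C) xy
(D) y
D

Under the shear T(x,y) = (x - y, y):
Substitute the transformed coordinates into each option and compare with the original:
(A) x  ->  (x - y) = x - y   [differs from x: not invariant]
(B) x - y  ->  (x - y) - (y) = x - 2y   [differs from x - y: not invariant]
(C) xy  ->  (x - y)(y) = xy - y^2   [differs from xy: not invariant]
(D) y  ->  (y) = y   [equals y: invariant]

Only option (D), y, is unchanged by the transformation.
A horizontal shear moves points parallel to the x-axis, so the y-coordinate (and any function of y alone) is unchanged.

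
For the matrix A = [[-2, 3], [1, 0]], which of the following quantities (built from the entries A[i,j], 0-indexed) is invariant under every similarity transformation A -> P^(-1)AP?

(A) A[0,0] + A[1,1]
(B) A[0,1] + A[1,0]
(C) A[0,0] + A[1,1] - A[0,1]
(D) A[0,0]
A

A[0,0] + A[1,1] is the trace of A. By the cyclic property of the trace, tr(P^(-1)AP) = tr(APP^(-1)) = tr(A), so it is the same for every matrix similar to A.

The other combinations are not similarity invariants. For example, take P = [[1, 1], [0, 1]] (det P = 1), so P^(-1) = [[1, -1], [0, 1]] and
B = P^(-1)AP = [[-3, 0], [1, 1]].
Evaluating each option on A and on B:
(A) A[0,0] + A[1,1]: -2 for A, -2 for B -> unchanged
(B) A[0,1] + A[1,0]: 4 for A, 1 for B -> changes
(C) A[0,0] + A[1,1] - A[0,1]: -5 for A, -2 for B -> changes
(D) A[0,0]: -2 for A, -3 for B -> changes

Only (A) A[0,0] + A[1,1] = -2 survives (and it does so for every P, not just this one), so it is the invariant.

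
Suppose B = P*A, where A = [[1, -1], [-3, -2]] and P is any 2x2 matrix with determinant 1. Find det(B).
-5

By the multiplicative property of determinants, det(B) = det(P*A) = det(P) * det(A) = det(A),
so the determinant is invariant under multiplication by any determinant-1 matrix; we just need det(A).

det(A) = (1)(-2) - (-1)(-3) = -2 - 3 = -5

Therefore det(B) = 1 * (-5) = -5.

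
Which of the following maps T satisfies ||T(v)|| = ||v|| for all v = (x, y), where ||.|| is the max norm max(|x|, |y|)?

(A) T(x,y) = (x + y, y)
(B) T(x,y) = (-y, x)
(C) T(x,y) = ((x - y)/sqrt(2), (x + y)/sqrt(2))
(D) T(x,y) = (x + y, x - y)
B

A transformation preserves a norm if ||T(v)|| = ||v|| for every v; a single vector where the norm changes rules an option out.

(A) T(x,y) = (x + y, y): v = (1, 1) has norm max(|1|, |1|) = 1, but T(v) = (2, 1) has norm 2 -- not preserved.
(B) T(x,y) = (-y, x): preserves the norm -- it only permutes the coordinates and/or flips signs, which leaves max(|x|, |y|) unchanged.
(C) T(x,y) = ((x - y)/sqrt(2), (x + y)/sqrt(2)): v = (1, 0) has norm max(|1|, |0|) = 1, but T(v) = (sqrt(2)/2, sqrt(2)/2) has norm sqrt(2)/2 -- not preserved.
(D) T(x,y) = (x + y, x - y): v = (1, 1) has norm max(|1|, |1|) = 1, but T(v) = (2, 0) has norm 2 -- not preserved.

Therefore the answer is (B).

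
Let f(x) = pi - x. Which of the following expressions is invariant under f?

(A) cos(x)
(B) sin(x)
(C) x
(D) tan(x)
B

For f(x) = pi - x:
sin(pi - x) = sin(x), so sine is invariant under this transformation.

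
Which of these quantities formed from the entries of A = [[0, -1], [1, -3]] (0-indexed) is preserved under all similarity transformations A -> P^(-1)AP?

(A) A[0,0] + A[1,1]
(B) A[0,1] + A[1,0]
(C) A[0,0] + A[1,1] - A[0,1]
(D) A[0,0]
A

A[0,0] + A[1,1] is the trace of A. By the cyclic property of the trace, tr(P^(-1)AP) = tr(APP^(-1)) = tr(A), so it is the same for every matrix similar to A.

The other combinations are not similarity invariants. For example, take P = [[1, -1], [0, 1]] (det P = 1), so P^(-1) = [[1, 1], [0, 1]] and
B = P^(-1)AP = [[1, -5], [1, -4]].
Evaluating each option on A and on B:
(A) A[0,0] + A[1,1]: -3 for A, -3 for B -> unchanged
(B) A[0,1] + A[1,0]: 0 for A, -4 for B -> changes
(C) A[0,0] + A[1,1] - A[0,1]: -2 for A, 2 for B -> changes
(D) A[0,0]: 0 for A, 1 for B -> changes

Only (A) A[0,0] + A[1,1] = -3 survives (and it does so for every P, not just this one), so it is the invariant.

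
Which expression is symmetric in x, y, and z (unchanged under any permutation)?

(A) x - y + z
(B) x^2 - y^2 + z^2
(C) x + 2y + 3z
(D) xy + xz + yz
D

A symmetric expression is unchanged when the variables are permuted; here the transformation to test is the swap (x, y) -> (y, x).
A symmetric expression must survive every permutation; the single swap x <-> y already eliminates the distractors, and the keyed expression is also unchanged by x <-> z and y <-> z (each variable enters it in exactly the same way).
Substitute the transformed coordinates into each option and compare with the original:
(A) x - y + z  ->  (y) - (x) + z = -x + y + z   [differs from x - y + z: not invariant]
(B) x^2 - y^2 + z^2  ->  (y)^2 - (x)^2 + z^2 = -x^2 + y^2 + z^2   [differs from x^2 - y^2 + z^2: not invariant]
(C) x + 2y + 3z  ->  (y) + 2(x) + 3z = 2x + y + 3z   [differs from x + 2y + 3z: not invariant]
(D) xy + xz + yz  ->  (y)(x) + (y)z + (x)z = xy + xz + yz   [equals xy + xz + yz: invariant]

Only option (D), xy + xz + yz, is unchanged by the transformation.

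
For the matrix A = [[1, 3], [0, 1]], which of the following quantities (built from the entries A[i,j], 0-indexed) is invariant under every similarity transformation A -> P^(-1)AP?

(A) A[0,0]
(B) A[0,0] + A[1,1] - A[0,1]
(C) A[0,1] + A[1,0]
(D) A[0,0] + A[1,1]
D

A[0,0] + A[1,1] is the trace of A. By the cyclic property of the trace, tr(P^(-1)AP) = tr(APP^(-1)) = tr(A), so it is the same for every matrix similar to A.

The other combinations are not similarity invariants. For example, take P = [[1, 1], [1, 2]] (det P = 1), so P^(-1) = [[2, -1], [-1, 1]] and
B = P^(-1)AP = [[7, 12], [-3, -5]].
Evaluating each option on A and on B:
(A) A[0,0]: 1 for A, 7 for B -> changes
(B) A[0,0] + A[1,1] - A[0,1]: -1 for A, -10 for B -> changes
(C) A[0,1] + A[1,0]: 3 for A, 9 for B -> changes
(D) A[0,0] + A[1,1]: 2 for A, 2 for B -> unchanged

Only (D) A[0,0] + A[1,1] = 2 survives (and it does so for every P, not just this one), so it is the invariant.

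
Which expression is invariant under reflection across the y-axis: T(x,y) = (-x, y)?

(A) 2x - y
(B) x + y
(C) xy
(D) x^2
D

The map is reflection across the y-axis: T(x,y) = (-x, y).
Substitute the transformed coordinates into each option and compare with the original:
(A) 2x - y  ->  2(-x) - (y) = -2x - y   [differs from 2x - y: not invariant]
(B) x + y  ->  (-x) + (y) = -x + y   [differs from x + y: not invariant]
(C) xy  ->  (-x)(y) = -xy   [differs from xy: not invariant]
(D) x^2  ->  (-x)^2 = x^2   [equals x^2: invariant]

Only option (D), x^2, is unchanged by the transformation.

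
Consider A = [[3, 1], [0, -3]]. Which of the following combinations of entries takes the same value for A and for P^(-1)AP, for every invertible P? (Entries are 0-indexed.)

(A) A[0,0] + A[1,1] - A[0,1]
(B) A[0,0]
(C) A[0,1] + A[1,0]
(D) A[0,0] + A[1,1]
D

A[0,0] + A[1,1] is the trace of A. By the cyclic property of the trace, tr(P^(-1)AP) = tr(APP^(-1)) = tr(A), so it is the same for every matrix similar to A.

The other combinations are not similarity invariants. For example, take P = [[1, 1], [1, 2]] (det P = 1), so P^(-1) = [[2, -1], [-1, 1]] and
B = P^(-1)AP = [[11, 16], [-7, -11]].
Evaluating each option on A and on B:
(A) A[0,0] + A[1,1] - A[0,1]: -1 for A, -16 for B -> changes
(B) A[0,0]: 3 for A, 11 for B -> changes
(C) A[0,1] + A[1,0]: 1 for A, 9 for B -> changes
(D) A[0,0] + A[1,1]: 0 for A, 0 for B -> unchanged

Only (D) A[0,0] + A[1,1] = 0 survives (and it does so for every P, not just this one), so it is the invariant.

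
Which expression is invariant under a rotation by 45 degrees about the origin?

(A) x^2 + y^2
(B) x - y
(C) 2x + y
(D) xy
A

A rotation by 45 degrees sends (x, y) to (sqrt(2)x/2 - sqrt(2)y/2, sqrt(2)x/2 + sqrt(2)y/2).
Substitute the transformed coordinates into each option and compare with the original:
(A) x^2 + y^2  ->  (sqrt(2)x/2 - sqrt(2)y/2)^2 + (sqrt(2)x/2 + sqrt(2)y/2)^2 = x^2 + y^2   [equals x^2 + y^2: invariant]
(B) x - y  ->  (sqrt(2)x/2 - sqrt(2)y/2) - (sqrt(2)x/2 + sqrt(2)y/2) = -sqrt(2)y   [differs from x - y: not invariant]
(C) 2x + y  ->  2(sqrt(2)x/2 - sqrt(2)y/2) + (sqrt(2)x/2 + sqrt(2)y/2) = 3sqrt(2)x/2 - sqrt(2)y/2   [differs from 2x + y: not invariant]
(D) xy  ->  (sqrt(2)x/2 - sqrt(2)y/2)(sqrt(2)x/2 + sqrt(2)y/2) = x^2/2 - y^2/2   [differs from xy: not invariant]

Only option (A), x^2 + y^2, is unchanged by the transformation.
Geometrically, x^2 + y^2 is the squared distance from the origin, which every rotation about the origin preserves.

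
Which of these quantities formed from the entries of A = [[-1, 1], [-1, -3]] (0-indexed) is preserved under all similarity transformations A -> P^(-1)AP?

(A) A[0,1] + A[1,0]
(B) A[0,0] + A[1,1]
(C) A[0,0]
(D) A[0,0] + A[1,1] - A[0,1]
B

A[0,0] + A[1,1] is the trace of A. By the cyclic property of the trace, tr(P^(-1)AP) = tr(APP^(-1)) = tr(A), so it is the same for every matrix similar to A.

The other combinations are not similarity invariants. For example, take P = [[2, 1], [1, 1]] (det P = 1), so P^(-1) = [[1, -1], [-1, 2]] and
B = P^(-1)AP = [[4, 4], [-9, -8]].
Evaluating each option on A and on B:
(A) A[0,1] + A[1,0]: 0 for A, -5 for B -> changes
(B) A[0,0] + A[1,1]: -4 for A, -4 for B -> unchanged
(C) A[0,0]: -1 for A, 4 for B -> changes
(D) A[0,0] + A[1,1] - A[0,1]: -5 for A, -8 for B -> changes

Only (B) A[0,0] + A[1,1] = -4 survives (and it does so for every P, not just this one), so it is the invariant.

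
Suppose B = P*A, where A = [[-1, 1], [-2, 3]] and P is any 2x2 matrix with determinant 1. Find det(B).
-1

By the multiplicative property of determinants, det(B) = det(P*A) = det(P) * det(A) = det(A),
so the determinant is invariant under multiplication by any determinant-1 matrix; we just need det(A).

det(A) = (-1)(3) - (1)(-2) = -3 - (-2) = -1

Therefore det(B) = 1 * (-1) = -1.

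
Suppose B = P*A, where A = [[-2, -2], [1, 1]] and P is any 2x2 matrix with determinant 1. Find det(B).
0

By the multiplicative property of determinants, det(B) = det(P*A) = det(P) * det(A) = det(A),
so the determinant is invariant under multiplication by any determinant-1 matrix; we just need det(A).

det(A) = (-2)(1) - (-2)(1) = -2 - (-2) = 0

Therefore det(B) = 1 * 0 = 0.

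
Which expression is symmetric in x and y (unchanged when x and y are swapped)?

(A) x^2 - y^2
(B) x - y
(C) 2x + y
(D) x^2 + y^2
D

A symmetric expression is unchanged when the variables are permuted; here the transformation to test is the swap (x, y) -> (y, x).
Substitute the transformed coordinates into each option and compare with the original:
(A) x^2 - y^2  ->  (y)^2 - (x)^2 = -x^2 + y^2   [differs from x^2 - y^2: not invariant]
(B) x - y  ->  (y) - (x) = -x + y   [differs from x - y: not invariant]
(C) 2x + y  ->  2(y) + (x) = x + 2y   [differs from 2x + y: not invariant]
(D) x^2 + y^2  ->  (y)^2 + (x)^2 = x^2 + y^2   [equals x^2 + y^2: invariant]

Only option (D), x^2 + y^2, is unchanged by the transformation.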